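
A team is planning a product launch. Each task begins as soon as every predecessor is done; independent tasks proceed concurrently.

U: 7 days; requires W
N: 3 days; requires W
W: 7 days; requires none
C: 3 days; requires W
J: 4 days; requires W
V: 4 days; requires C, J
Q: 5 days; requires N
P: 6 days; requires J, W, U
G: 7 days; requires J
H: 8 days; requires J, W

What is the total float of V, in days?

W→U→P = 7+7+6 = 20 sets the makespan at 20 days.
The longest chain containing V totals 15 days.
So V can slip 20 − 15 = 5 days.

5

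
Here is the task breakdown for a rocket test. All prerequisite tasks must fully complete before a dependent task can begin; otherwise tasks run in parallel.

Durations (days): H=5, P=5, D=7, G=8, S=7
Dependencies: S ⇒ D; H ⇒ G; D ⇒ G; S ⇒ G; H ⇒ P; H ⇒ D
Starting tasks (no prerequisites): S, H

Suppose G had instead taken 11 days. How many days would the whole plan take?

25

Actual critical path: S→D→G = 7+7+8 = 22 ⇒ 22 days.
G is on the critical path; changing it to 11 makes that path 25 days.
The critical path is still S→D→G; finish is now 25 days.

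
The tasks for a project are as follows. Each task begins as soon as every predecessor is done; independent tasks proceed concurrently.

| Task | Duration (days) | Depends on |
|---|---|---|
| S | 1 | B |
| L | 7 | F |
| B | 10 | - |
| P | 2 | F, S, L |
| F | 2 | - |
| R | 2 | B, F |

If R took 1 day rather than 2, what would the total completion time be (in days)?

Critical path before the change: B→S→P = 10+1+2 = 13 giving 13 days.
R is off the critical path — its longest chain is 12 days, giving 1 of slack.
The critical path is still B→S→P; finish is now 13 days.

13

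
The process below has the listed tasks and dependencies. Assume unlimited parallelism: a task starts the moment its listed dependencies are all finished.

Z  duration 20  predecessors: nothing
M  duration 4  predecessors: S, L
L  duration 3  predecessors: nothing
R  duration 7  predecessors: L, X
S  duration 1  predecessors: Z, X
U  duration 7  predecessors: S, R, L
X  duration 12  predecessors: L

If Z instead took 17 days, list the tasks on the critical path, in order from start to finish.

L, X, R, U

Baseline: L→X→R→U = 3+12+7+7 = 29 → 29 days.
The longest path through Z is only 28 days, so Z has float 1.
No other chain overtakes it, so the finish is 29 days.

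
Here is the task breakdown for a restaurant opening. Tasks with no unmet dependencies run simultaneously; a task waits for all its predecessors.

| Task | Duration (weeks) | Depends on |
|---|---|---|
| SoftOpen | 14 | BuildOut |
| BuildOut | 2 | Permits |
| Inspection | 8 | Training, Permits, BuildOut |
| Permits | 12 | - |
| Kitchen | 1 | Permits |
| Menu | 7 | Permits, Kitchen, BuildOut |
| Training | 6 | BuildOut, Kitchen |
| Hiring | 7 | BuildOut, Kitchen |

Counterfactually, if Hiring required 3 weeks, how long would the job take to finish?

The binding path is Permits→BuildOut→Training→Inspection = 12+2+6+8 = 28; finish at 28 weeks.
Hiring is off the critical path — its longest chain is 21 weeks, giving 7 of slack.
That remains the longest chain; total 28 weeks.

28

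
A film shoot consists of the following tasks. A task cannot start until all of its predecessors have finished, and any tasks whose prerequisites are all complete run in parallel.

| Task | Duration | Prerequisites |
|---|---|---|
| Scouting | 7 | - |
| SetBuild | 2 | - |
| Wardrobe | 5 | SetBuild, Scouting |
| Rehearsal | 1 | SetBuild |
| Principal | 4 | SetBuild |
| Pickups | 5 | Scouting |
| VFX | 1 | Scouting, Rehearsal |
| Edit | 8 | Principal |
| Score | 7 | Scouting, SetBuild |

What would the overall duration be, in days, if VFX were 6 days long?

14

The binding path is Scouting→Score = 7+7 = 14; finish at 14 days.
The longest path through VFX is only 8 days, so VFX has float 6.
The critical path is still Scouting→Score; finish is now 14 days.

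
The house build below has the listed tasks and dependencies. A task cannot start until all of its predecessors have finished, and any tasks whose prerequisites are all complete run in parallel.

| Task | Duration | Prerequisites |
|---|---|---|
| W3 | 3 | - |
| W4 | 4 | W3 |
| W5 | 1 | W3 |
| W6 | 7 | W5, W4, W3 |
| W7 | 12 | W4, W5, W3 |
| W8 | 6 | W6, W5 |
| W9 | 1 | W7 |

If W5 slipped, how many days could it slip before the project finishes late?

3

Critical path: W3→W4→W6→W8 = 3+4+7+6 = 20, so the finish is 20 days.
The longest chain containing W5 totals 17 days.
Float = 20 − 17 = 3.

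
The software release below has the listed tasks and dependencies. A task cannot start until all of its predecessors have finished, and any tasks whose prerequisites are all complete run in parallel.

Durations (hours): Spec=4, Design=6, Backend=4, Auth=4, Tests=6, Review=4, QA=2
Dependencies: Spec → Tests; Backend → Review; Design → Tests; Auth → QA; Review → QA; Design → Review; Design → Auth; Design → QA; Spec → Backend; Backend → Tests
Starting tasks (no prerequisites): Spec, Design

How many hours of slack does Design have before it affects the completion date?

2

The longest chain is Spec→Backend→Tests = 4+4+6 = 14; overall finish 14 hours.
Longest path through Design: 12 hours (earliest finish 6, latest finish 8).
So Design can slip 8 − 6 = 2 hours.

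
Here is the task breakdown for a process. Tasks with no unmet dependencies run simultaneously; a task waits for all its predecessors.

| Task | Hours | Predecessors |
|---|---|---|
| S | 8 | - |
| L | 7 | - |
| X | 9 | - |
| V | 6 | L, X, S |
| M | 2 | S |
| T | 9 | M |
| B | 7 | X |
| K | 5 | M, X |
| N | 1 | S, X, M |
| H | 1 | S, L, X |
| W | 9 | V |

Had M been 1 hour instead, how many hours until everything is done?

As given, the longest chain is X→V→W = 9+6+9 = 24, so the finish is 24 hours.
M has 5 hours of float (longest path through it is 19).
The critical path is still X→V→W; finish is now 24 hours.

24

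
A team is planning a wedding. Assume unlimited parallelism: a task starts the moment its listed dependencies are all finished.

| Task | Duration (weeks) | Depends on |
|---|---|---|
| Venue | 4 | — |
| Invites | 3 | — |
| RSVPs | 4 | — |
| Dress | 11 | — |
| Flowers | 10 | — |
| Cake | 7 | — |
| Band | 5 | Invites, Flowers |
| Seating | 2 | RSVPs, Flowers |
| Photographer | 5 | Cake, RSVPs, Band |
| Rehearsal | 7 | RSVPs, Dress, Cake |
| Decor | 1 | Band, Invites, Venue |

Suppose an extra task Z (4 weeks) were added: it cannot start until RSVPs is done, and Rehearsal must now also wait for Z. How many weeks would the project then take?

20

Originally the project takes 20 weeks.
With Z inserted, Rehearsal now waits for max(RSVPs, Dress, Cake, Z).
New critical path: Flowers→Band→Photographer = 10+5+5 = 20 ⇒ 20 weeks.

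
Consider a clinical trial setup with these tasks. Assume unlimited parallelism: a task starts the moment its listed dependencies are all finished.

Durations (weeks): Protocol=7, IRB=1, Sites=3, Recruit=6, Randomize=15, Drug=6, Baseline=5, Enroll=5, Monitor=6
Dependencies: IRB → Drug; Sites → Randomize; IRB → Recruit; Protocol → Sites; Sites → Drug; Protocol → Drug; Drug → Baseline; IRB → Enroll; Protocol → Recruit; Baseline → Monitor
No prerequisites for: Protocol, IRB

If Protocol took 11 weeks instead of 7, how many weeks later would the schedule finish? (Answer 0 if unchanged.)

4

Critical path before the change: Protocol→Sites→Drug→Baseline→Monitor = 7+3+6+5+6 = 27 giving 27 weeks.
Protocol lies on that path, so at 11 weeks the path becomes 31 weeks.
The critical path is still Protocol→Sites→Drug→Baseline→Monitor; finish is now 31 weeks.
Change in finish: 31 − 27 = +4 weeks.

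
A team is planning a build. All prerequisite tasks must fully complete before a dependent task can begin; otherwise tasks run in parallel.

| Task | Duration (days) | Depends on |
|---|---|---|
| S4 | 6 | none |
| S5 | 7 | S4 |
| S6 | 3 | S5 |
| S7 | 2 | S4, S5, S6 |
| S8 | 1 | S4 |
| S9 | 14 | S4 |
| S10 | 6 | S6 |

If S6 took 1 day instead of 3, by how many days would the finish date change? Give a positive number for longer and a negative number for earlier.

Actual critical path: S4→S5→S6→S10 = 6+7+3+6 = 22 ⇒ 22 days.
S6 is on the critical path; changing it to 1 makes that path 20 days.
No other chain overtakes it, so the finish is 20 days.
Change in finish: 20 − 22 = -2 days.

-2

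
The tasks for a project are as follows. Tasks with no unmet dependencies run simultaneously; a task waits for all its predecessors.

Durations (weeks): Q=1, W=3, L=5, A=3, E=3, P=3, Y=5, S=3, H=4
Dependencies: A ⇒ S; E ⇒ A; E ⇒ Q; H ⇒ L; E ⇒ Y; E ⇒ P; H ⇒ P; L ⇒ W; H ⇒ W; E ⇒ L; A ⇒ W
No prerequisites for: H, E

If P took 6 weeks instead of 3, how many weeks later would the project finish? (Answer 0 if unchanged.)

The binding path is H→L→W = 4+5+3 = 12; finish at 12 weeks.
P has 5 weeks of float (longest path through it is 7).
That remains the longest chain; total 12 weeks.
Change in finish: 12 − 12 = +0 weeks.

0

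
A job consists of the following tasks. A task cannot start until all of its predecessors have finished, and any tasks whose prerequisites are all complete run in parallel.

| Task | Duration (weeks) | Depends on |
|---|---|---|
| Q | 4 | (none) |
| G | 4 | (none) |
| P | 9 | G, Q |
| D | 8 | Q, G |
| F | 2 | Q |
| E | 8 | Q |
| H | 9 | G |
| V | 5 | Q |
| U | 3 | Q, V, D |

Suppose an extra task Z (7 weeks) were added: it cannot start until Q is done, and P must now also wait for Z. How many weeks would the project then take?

20

Originally the project takes 15 weeks.
With Z inserted, P now waits for max(G, Q, Z).
New critical path: Q→Z→P = 4+7+9 = 20 ⇒ 20 weeks.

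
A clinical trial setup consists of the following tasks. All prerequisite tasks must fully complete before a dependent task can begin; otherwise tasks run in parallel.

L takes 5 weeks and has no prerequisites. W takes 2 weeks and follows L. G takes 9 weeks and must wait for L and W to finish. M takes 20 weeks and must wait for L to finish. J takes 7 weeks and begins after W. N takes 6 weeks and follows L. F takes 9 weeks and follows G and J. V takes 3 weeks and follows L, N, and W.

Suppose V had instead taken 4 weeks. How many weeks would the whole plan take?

25

Actual critical path: L→W→G→F = 5+2+9+9 = 25 ⇒ 25 weeks.
V has 11 weeks of float (longest path through it is 14).
The critical path is still L→W→G→F; finish is now 25 weeks.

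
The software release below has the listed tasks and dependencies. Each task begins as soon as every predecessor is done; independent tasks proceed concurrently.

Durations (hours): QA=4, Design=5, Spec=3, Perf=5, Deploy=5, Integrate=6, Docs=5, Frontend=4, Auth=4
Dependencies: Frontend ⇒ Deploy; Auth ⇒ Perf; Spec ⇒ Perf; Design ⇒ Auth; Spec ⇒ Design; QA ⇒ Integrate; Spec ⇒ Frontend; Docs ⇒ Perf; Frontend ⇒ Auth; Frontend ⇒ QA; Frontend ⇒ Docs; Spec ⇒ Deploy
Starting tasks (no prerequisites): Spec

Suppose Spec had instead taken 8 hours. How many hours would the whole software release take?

22

Actual critical path: Spec→Design→Auth→Perf = 3+5+4+5 = 17 ⇒ 17 hours.
Spec is on the critical path; changing it to 8 makes that path 22 hours.
No other chain overtakes it, so the finish is 22 hours.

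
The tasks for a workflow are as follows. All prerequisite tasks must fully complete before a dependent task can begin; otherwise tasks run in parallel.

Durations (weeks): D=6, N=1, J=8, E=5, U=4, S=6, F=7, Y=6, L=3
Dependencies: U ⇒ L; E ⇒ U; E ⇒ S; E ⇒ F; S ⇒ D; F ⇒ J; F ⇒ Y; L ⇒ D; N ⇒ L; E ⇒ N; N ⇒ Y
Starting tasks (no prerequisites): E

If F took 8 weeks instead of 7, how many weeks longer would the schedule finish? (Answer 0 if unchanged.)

The binding path is E→F→J = 5+7+8 = 20; finish at 20 weeks.
F lies on that path, so at 8 weeks the path becomes 21 weeks.
The critical path is still E→F→J; finish is now 21 weeks.
Change in finish: 21 − 20 = +1 weeks.

1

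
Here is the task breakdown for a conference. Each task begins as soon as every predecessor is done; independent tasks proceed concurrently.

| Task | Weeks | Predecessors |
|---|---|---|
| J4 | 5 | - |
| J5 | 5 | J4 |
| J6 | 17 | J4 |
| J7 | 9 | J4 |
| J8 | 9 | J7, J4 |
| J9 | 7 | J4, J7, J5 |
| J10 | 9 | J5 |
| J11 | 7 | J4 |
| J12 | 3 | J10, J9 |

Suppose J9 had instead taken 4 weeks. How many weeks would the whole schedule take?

23

As given, the longest chain is J4→J7→J9→J12 = 5+9+7+3 = 24, so the finish is 24 weeks.
J9 is on the critical path; changing it to 4 makes that path 21 weeks.
Now J4→J7→J8 = 5+9+9 = 23 is longest, so the finish becomes 23 weeks.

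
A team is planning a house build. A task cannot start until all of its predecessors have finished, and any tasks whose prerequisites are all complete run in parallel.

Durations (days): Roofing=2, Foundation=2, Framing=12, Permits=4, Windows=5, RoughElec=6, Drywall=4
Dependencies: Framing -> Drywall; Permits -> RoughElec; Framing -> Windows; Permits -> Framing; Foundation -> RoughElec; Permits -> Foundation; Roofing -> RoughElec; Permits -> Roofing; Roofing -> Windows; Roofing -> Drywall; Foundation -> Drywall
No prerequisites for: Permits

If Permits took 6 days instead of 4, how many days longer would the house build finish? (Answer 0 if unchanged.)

Actual critical path: Permits→Framing→Windows = 4+12+5 = 21 ⇒ 21 days.
Permits lies on that path, so at 6 days the path becomes 23 days.
The critical path is still Permits→Framing→Windows; finish is now 23 days.
Change in finish: 23 − 21 = +2 days.

2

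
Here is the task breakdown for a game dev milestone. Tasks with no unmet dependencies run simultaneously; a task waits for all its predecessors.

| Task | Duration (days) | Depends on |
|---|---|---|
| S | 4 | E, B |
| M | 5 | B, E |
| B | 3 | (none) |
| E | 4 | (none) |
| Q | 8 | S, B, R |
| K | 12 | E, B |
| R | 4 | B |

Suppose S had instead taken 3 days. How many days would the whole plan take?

The binding path is E→S→Q = 4+4+8 = 16; finish at 16 days.
S lies on that path, so at 3 days the path becomes 15 days.
The binding chain switches to E→K = 4+12 = 16; finish 16 days.

16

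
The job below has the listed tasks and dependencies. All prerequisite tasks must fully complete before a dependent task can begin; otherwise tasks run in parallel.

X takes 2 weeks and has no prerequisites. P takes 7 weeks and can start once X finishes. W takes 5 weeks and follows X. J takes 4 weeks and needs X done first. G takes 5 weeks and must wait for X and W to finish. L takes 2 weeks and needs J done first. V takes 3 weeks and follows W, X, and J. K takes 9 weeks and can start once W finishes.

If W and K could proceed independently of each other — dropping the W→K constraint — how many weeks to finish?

With the dependency in place, X→W→K = 2+5+9 = 16 sets the finish at 16 weeks.
Without W→K, K's earliest start moves from 7 to 0.
The longest chain is now X→W→G = 2+5+5 = 12, so the job takes 12 weeks.

12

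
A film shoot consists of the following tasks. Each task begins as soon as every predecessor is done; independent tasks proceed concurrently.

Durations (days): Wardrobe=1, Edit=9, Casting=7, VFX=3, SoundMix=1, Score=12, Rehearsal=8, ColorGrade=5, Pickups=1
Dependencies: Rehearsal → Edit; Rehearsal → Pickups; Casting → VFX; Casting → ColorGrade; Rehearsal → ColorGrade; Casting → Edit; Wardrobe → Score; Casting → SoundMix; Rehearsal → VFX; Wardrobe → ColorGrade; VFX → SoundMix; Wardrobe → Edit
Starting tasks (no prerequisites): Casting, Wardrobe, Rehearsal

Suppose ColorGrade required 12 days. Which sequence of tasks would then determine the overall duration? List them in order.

Rehearsal, ColorGrade

Actual critical path: Rehearsal→Edit = 8+9 = 17 ⇒ 17 days.
ColorGrade is off the critical path — its longest chain is 13 days, giving 4 of slack.
Now Rehearsal→ColorGrade = 8+12 = 20 is longest, so the finish becomes 20 days.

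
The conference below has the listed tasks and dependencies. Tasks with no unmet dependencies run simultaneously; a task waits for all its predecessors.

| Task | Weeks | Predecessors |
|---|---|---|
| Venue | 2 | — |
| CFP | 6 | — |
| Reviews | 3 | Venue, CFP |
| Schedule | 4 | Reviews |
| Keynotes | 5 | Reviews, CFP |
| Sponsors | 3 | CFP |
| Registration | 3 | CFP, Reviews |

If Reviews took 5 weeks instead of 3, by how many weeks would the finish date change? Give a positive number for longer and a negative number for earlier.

2

The binding path is CFP→Reviews→Keynotes = 6+3+5 = 14; finish at 14 weeks.
Reviews lies on that path, so at 5 weeks the path becomes 16 weeks.
No other chain overtakes it, so the finish is 16 weeks.
Change in finish: 16 − 14 = +2 weeks.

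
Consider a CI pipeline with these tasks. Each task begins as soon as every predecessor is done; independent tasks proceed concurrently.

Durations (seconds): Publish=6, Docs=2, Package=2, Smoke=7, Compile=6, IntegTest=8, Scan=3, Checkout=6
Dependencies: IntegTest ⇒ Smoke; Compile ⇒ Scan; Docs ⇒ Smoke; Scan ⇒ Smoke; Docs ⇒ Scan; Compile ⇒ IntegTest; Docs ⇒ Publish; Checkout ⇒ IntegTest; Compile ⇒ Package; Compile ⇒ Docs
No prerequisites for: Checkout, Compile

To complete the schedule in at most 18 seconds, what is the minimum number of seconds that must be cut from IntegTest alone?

3

Current finish: 21 seconds; target: 18.
IntegTest is on every critical path, so each second cut from IntegTest cuts the finish by one (this holds down to a finish of 18).
Need 21 − 18 = 3 seconds off IntegTest → IntegTest becomes 5 seconds, finish becomes 18.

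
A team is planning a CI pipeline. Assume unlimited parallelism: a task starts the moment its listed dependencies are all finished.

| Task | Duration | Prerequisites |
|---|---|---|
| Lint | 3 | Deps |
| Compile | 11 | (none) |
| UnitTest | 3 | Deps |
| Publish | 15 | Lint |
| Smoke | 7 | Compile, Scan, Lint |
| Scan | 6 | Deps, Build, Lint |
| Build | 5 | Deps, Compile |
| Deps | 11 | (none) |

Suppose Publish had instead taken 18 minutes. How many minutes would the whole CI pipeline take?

Critical path before the change: Deps→Lint→Publish = 11+3+15 = 29 giving 29 minutes.
Publish is on the critical path; changing it to 18 makes that path 32 minutes.
No other chain overtakes it, so the finish is 32 minutes.

32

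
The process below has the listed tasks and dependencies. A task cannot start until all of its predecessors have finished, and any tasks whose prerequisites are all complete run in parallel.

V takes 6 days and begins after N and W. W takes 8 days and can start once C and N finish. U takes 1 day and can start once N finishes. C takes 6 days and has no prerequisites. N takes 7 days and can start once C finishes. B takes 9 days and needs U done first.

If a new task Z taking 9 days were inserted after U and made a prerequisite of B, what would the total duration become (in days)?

32

Originally the schedule takes 27 days.
With Z inserted, B now waits for max(U, Z).
New critical path: C→N→U→Z→B = 6+7+1+9+9 = 32 ⇒ 32 days.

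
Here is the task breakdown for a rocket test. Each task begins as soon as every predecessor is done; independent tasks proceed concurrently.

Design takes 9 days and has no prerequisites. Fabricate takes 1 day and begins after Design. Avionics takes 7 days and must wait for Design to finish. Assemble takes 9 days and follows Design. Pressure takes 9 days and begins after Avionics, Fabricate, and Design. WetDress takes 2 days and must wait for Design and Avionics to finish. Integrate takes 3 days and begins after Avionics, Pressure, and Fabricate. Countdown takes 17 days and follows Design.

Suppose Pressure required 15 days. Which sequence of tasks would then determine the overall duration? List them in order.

Design, Avionics, Pressure, Integrate

As given, the longest chain is Design→Avionics→Pressure→Integrate = 9+7+9+3 = 28, so the finish is 28 days.
Since Pressure is critical, the +6 change carries straight to that chain (now 34 days).
The critical path is still Design→Avionics→Pressure→Integrate; finish is now 34 days.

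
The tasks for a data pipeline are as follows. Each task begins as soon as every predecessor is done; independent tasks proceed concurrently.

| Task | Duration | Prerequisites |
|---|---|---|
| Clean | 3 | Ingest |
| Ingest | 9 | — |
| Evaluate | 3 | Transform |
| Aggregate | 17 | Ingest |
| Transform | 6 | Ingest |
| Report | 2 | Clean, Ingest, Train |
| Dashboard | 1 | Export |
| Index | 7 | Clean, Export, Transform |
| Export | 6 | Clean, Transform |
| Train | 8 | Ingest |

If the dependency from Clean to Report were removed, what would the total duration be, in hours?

28

Original critical path: Ingest→Transform→Export→Index = 9+6+6+7 = 28 ⇒ 28 hours.
Dropping Clean→Report doesn't change Report's earliest start (17); another predecessor still binds.
New critical path: Ingest→Transform→Export→Index = 9+6+6+7 = 28 ⇒ 28 hours.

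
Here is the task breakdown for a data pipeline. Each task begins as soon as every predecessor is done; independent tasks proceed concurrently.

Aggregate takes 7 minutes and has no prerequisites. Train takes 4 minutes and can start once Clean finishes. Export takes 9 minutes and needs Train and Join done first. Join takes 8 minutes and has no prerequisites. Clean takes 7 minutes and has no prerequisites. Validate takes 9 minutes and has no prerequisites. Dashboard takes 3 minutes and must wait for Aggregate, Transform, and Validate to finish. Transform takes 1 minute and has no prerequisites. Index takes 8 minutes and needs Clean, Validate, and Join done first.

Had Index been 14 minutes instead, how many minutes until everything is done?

The binding path is Clean→Train→Export = 7+4+9 = 20; finish at 20 minutes.
Index has 3 minutes of float (longest path through it is 17).
The binding chain switches to Validate→Index = 9+14 = 23; finish 23 minutes.

23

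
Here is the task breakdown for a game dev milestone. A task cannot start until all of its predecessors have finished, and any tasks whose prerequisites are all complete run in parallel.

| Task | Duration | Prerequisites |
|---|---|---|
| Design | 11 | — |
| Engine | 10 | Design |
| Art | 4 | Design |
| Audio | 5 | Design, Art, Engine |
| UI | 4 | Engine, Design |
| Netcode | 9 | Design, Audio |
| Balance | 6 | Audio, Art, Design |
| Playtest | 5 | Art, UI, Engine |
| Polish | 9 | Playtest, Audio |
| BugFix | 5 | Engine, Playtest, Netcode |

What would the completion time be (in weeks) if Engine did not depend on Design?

With the dependency in place, Design→Engine→Audio→Netcode→BugFix = 11+10+5+9+5 = 40 sets the finish at 40 weeks.
Without Design→Engine, Engine's earliest start moves from 11 to 0.
New critical path: Design→Art→Audio→Netcode→BugFix = 11+4+5+9+5 = 34 ⇒ 34 weeks.

34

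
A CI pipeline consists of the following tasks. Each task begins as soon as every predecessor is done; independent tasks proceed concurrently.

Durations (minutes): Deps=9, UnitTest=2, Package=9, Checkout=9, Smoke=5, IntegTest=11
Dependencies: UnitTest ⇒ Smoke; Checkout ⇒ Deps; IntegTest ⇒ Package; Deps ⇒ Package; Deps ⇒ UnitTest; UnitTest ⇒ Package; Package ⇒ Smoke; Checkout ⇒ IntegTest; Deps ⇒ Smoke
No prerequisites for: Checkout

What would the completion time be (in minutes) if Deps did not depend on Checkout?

Before: longest chain Checkout→Deps→UnitTest→Package→Smoke = 9+9+2+9+5 = 34, finish 34.
Without Checkout→Deps, Deps's earliest start moves from 9 to 0.
The longest chain is now Checkout→IntegTest→Package→Smoke = 9+11+9+5 = 34, so the plan takes 34 minutes.

34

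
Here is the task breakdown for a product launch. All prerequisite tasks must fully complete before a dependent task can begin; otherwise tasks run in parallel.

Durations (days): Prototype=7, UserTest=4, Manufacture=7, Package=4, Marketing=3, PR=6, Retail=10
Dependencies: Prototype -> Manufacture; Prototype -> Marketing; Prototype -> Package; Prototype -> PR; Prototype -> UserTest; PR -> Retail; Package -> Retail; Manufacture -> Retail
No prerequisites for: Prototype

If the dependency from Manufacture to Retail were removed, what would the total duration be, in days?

Original critical path: Prototype→Manufacture→Retail = 7+7+10 = 24 ⇒ 24 days.
Without Manufacture→Retail, Retail's earliest start moves from 14 to 13.
After: Prototype→PR→Retail = 7+6+10 = 23 → 23 days.

23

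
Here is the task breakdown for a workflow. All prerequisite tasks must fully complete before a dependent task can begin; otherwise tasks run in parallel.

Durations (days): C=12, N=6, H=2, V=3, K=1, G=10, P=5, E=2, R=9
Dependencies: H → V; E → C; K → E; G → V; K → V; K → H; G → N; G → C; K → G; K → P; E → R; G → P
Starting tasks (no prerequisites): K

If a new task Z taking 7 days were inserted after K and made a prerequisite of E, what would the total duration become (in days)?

Originally the project takes 23 days.
With Z inserted, E now waits for max(K, Z).
New critical path: K→G→C = 1+10+12 = 23 ⇒ 23 days.

23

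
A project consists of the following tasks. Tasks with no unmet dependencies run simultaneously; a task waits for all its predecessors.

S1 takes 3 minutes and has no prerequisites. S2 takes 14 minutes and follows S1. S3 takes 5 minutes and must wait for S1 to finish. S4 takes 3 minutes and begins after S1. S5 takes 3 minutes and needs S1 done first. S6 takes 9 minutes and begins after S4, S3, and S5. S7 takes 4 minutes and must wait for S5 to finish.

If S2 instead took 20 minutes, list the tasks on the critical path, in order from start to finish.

Critical path before the change: S1→S2 = 3+14 = 17 giving 17 minutes.
S2 lies on that path, so at 20 minutes the path becomes 23 minutes.
No other chain overtakes it, so the finish is 23 minutes.

S1, S2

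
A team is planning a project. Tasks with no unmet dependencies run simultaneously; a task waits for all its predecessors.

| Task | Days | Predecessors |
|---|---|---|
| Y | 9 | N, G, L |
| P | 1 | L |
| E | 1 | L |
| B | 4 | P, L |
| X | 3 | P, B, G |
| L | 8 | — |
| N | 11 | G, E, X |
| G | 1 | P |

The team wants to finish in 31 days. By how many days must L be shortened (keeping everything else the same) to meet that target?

5

Current finish: 36 days; target: 31.
L is on every critical path, so each day cut from L cuts the finish by one (this holds down to a finish of 29).
Need 36 − 31 = 5 days off L → L becomes 3 days, finish becomes 31.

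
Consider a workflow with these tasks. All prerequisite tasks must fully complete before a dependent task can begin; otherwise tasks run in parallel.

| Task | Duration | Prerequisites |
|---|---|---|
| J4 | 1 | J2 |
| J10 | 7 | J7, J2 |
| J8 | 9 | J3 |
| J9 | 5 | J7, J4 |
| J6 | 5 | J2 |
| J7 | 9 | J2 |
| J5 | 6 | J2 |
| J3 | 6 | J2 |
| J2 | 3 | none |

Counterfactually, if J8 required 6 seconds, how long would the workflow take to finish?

19

As given, the longest chain is J2→J7→J10 = 3+9+7 = 19, so the finish is 19 seconds.
J8 is off the critical path — its longest chain is 18 seconds, giving 1 of slack.
The critical path is still J2→J7→J10; finish is now 19 seconds.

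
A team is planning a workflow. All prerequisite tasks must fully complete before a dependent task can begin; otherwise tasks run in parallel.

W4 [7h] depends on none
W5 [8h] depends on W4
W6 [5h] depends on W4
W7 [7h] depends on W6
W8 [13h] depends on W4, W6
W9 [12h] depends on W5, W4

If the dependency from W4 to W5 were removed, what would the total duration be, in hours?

With the dependency in place, W4→W5→W9 = 7+8+12 = 27 sets the finish at 27 hours.
Without W4→W5, W5's earliest start moves from 7 to 0.
The longest chain is now W4→W6→W8 = 7+5+13 = 25, so the plan takes 25 hours.

25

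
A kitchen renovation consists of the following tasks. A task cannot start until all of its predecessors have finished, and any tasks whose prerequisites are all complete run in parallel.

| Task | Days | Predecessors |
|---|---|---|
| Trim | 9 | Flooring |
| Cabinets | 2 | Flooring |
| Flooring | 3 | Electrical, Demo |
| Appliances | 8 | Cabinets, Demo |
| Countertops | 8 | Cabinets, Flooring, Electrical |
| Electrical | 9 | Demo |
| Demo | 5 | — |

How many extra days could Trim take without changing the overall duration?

Demo→Electrical→Flooring→Cabinets→Countertops = 5+9+3+2+8 = 27 sets the makespan at 27 days.
The longest chain containing Trim totals 26 days.
Float = 27 − 26 = 1.

1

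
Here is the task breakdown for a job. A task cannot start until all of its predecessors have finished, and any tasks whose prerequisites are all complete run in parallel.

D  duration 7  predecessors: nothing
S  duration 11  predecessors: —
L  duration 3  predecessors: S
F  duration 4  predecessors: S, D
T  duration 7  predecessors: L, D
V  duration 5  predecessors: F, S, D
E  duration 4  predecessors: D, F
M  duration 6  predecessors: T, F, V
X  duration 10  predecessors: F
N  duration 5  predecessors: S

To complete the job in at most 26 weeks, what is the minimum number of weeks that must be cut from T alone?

Current finish: 27 weeks; target: 26.
T is on every critical path, so each week cut from T cuts the finish by one (this holds down to a finish of 26).
Need 27 − 26 = 1 week off T → T becomes 6 weeks, finish becomes 26.

1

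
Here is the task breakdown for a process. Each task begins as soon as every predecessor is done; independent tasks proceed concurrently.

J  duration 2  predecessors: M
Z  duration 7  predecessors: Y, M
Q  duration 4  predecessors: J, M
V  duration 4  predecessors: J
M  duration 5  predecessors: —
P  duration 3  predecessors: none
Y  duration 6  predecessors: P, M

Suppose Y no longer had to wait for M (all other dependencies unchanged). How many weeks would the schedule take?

Before: longest chain M→Y→Z = 5+6+7 = 18, finish 18.
Without M→Y, Y's earliest start moves from 5 to 3.
The longest chain is now P→Y→Z = 3+6+7 = 16, so the schedule takes 16 weeks.

16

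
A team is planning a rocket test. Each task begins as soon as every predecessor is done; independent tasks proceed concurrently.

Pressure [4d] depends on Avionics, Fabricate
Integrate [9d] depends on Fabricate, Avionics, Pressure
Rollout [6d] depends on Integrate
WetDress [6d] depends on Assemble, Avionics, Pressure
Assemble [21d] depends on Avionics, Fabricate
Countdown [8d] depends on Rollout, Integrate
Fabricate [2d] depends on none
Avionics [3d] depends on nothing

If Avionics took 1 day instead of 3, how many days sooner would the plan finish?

Baseline: Avionics→Assemble→WetDress = 3+21+6 = 30 → 30 days.
Avionics lies on that path, so at 1 day the path becomes 28 days.
The binding chain switches to Fabricate→Assemble→WetDress = 2+21+6 = 29; finish 29 days.
Change in finish: 29 − 30 = -1 days.

1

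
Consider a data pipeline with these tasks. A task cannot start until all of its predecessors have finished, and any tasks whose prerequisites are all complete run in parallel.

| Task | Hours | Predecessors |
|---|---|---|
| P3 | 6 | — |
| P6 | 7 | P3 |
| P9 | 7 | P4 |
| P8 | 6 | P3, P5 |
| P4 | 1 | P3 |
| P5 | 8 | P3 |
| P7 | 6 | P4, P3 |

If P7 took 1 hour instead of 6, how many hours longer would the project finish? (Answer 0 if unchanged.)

Critical path before the change: P3→P5→P8 = 6+8+6 = 20 giving 20 hours.
P7 is off the critical path — its longest chain is 13 hours, giving 7 of slack.
The critical path is still P3→P5→P8; finish is now 20 hours.
Change in finish: 20 − 20 = +0 hours.

0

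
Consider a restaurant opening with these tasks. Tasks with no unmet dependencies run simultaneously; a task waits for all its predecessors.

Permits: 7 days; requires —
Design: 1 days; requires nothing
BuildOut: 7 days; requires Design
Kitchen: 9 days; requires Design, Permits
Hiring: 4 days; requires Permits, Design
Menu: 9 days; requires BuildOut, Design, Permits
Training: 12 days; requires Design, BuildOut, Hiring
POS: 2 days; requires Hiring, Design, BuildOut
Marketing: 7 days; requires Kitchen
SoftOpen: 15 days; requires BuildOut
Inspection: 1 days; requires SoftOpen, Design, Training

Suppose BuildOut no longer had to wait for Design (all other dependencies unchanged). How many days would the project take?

Original critical path: Permits→Hiring→Training→Inspection = 7+4+12+1 = 24 ⇒ 24 days.
Without Design→BuildOut, BuildOut's earliest start moves from 1 to 0.
After: Permits→Hiring→Training→Inspection = 7+4+12+1 = 24 → 24 days.

24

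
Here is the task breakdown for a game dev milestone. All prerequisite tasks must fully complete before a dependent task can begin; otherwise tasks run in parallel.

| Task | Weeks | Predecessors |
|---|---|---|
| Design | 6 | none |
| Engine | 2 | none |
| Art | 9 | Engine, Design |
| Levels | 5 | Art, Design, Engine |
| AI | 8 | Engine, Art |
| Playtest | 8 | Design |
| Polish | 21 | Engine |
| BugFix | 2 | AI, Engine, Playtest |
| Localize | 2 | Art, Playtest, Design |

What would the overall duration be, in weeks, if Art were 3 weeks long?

23

Actual critical path: Design→Art→AI→BugFix = 6+9+8+2 = 25 ⇒ 25 weeks.
Art is on the critical path; changing it to 3 makes that path 19 weeks.
New critical path: Engine→Polish = 2+21 = 23 ⇒ 23 weeks.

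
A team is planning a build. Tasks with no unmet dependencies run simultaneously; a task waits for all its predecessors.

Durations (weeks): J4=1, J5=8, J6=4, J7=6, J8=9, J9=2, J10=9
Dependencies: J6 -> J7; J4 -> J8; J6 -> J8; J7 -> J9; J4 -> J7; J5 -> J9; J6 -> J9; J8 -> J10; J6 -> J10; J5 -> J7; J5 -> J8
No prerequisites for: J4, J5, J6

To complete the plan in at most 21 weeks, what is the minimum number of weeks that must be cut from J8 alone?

Current finish: 26 weeks; target: 21.
J8 is on every critical path, so each week cut from J8 cuts the finish by one (this holds down to a finish of 18).
Need 26 − 21 = 5 weeks off J8 → J8 becomes 4 weeks, finish becomes 21.

5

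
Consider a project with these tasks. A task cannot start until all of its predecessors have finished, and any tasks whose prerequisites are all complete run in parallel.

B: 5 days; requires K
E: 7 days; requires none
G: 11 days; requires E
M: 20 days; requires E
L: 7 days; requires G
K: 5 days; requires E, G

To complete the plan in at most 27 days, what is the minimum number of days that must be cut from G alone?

Current finish: 28 days; target: 27.
G is on every critical path, so each day cut from G cuts the finish by one (this holds down to a finish of 27).
Need 28 − 27 = 1 day off G → G becomes 10 days, finish becomes 27.

1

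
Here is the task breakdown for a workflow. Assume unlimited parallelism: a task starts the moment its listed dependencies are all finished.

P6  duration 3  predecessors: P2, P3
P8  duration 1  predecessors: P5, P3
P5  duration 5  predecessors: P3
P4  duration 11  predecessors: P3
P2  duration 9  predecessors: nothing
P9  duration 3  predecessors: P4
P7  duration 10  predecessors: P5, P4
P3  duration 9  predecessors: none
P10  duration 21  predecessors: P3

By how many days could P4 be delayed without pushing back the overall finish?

0

The longest chain is P3→P4→P7 = 9+11+10 = 30; overall finish 30 days.
The longest chain containing P4 totals 30 days.
So P4 can slip 20 − 20 = 0 days.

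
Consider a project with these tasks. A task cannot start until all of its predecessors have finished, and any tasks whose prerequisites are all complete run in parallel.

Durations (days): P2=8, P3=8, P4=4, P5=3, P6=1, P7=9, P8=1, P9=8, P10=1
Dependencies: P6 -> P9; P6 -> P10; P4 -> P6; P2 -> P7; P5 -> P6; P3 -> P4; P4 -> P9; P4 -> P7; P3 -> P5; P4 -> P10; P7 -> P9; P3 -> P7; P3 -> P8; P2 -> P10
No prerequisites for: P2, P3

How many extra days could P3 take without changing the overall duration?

0

Critical path: P3→P4→P7→P9 = 8+4+9+8 = 29, so the finish is 29 days.
P3 finishes as early as 8 and must finish by 8.
Float = 29 − 29 = 0.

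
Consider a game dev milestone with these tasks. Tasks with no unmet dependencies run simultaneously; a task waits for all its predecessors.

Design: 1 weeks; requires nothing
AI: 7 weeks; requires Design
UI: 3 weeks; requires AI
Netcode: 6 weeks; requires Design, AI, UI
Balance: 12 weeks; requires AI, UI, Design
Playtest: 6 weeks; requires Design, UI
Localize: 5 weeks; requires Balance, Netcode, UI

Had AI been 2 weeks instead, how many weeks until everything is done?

23

Actual critical path: Design→AI→UI→Balance→Localize = 1+7+3+12+5 = 28 ⇒ 28 weeks.
Since AI is critical, the -5 change carries straight to that chain (now 23 weeks).
The critical path is still Design→AI→UI→Balance→Localize; finish is now 23 weeks.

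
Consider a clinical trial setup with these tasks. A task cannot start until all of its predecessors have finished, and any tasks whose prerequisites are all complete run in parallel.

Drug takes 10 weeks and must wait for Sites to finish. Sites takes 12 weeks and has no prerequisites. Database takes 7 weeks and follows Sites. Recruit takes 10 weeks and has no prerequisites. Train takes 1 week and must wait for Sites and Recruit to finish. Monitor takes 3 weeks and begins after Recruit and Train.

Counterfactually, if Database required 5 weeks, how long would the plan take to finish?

Baseline: Sites→Drug = 12+10 = 22 → 22 weeks.
Database has 3 weeks of float (longest path through it is 19).
The critical path is still Sites→Drug; finish is now 22 weeks.

22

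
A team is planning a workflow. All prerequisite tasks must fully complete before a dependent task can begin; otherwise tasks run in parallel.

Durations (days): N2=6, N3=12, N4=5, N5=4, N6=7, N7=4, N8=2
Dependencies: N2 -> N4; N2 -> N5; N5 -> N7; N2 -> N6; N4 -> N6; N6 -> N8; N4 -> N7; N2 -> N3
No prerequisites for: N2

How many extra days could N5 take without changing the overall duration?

The longest chain is N2→N4→N6→N8 = 6+5+7+2 = 20; overall finish 20 days.
N5 finishes as early as 10 and must finish by 16.
Float = 20 − 14 = 6.

6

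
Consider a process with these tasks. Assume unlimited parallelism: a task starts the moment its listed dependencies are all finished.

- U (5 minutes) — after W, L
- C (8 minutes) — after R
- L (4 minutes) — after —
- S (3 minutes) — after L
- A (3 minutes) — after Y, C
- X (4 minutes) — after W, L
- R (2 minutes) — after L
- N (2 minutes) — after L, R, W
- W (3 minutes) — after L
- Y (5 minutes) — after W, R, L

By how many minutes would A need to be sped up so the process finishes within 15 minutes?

Current finish: 17 minutes; target: 15.
A is on every critical path, so each minute cut from A cuts the finish by one (this holds down to a finish of 15).
Need 17 − 15 = 2 minutes off A → A becomes 1 minute, finish becomes 15.

2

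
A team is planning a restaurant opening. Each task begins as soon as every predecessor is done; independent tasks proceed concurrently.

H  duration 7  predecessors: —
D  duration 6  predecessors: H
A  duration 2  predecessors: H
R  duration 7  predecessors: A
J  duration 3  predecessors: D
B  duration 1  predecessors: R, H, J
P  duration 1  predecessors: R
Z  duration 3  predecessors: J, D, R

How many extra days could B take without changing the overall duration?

2

H→D→J→Z = 7+6+3+3 = 19 sets the makespan at 19 days.
The longest chain containing B totals 17 days.
Slack of B = 18 − 16 = 2 days.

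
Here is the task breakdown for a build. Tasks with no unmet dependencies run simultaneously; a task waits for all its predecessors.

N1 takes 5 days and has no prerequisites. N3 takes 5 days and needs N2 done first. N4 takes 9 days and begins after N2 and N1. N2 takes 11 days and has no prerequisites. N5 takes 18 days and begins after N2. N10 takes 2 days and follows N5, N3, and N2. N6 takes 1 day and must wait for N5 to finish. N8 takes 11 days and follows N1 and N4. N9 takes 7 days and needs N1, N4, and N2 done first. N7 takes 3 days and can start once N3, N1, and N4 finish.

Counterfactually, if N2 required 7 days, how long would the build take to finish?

Critical path before the change: N2→N4→N8 = 11+9+11 = 31 giving 31 days.
Since N2 is critical, the -4 change carries straight to that chain (now 27 days).
The critical path is still N2→N4→N8; finish is now 27 days.

27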